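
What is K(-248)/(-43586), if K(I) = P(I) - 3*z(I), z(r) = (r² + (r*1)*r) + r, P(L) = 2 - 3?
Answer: 368281/43586 ≈ 8.4495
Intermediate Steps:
P(L) = -1
z(r) = r + 2*r² (z(r) = (r² + r*r) + r = (r² + r²) + r = 2*r² + r = r + 2*r²)
K(I) = -1 - 3*I*(1 + 2*I)
K(-248)/(-43586) = (-1 - 3*(-248)*(1 + 2*(-248)))/(-43586) = (-1 - 3*(-248)*(1 - 496))*(-1/43586) = (-1 - 3*(-248)*(-495))*(-1/43586) = (-1 - 368280)*(-1/43586) = -368281*(-1/43586) = 368281/43586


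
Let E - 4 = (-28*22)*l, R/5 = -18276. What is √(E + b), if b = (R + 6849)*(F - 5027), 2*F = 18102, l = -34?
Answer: 2*I*√85032949 ≈ 18443.0*I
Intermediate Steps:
R = -91380 (R = 5*(-18276) = -91380)
F = 9051 (F = (½)*18102 = 9051)
E = 20948 (E = 4 - 28*22*(-34) = 4 - 616*(-34) = 4 + 20944 = 20948)
b = -340152744 (b = (-91380 + 6849)*(9051 - 5027) = -84531*4024 = -340152744)
√(E + b) = √(20948 - 340152744) = √(-340131796) = 2*I*√85032949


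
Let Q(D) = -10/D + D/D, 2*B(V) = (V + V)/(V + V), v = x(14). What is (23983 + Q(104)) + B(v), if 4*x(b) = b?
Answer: 1247189/52 ≈ 23984.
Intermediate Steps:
x(b) = b/4
v = 7/2 (v = (¼)*14 = 7/2 ≈ 3.5000)
B(V) = ½ (B(V) = ((V + V)/(V + V))/2 = ((2*V)/((2*V)))/2 = ((2*V)*(1/(2*V)))/2 = (½)*1 = ½)
Q(D) = 1 - 10/D (Q(D) = -10/D + 1 = 1 - 10/D)
(23983 + Q(104)) + B(v) = (23983 + (-10 + 104)/104) + ½ = (23983 + (1/104)*94) + ½ = (23983 + 47/52) + ½ = 1247163/52 + ½ = 1247189/52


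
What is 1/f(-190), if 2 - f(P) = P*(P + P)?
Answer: -1/72198 ≈ -1.3851e-5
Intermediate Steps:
f(P) = 2 - 2*P² (f(P) = 2 - P*(P + P) = 2 - P*2*P = 2 - 2*P²)
1/f(-190) = 1/(2 - 2*(-190)²) = 1/(2 - 2*36100) = 1/(2 - 72200) = 1/(-72198) = -1/72198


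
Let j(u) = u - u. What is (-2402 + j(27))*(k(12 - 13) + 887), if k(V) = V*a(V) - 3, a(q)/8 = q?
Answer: -2142584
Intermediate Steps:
a(q) = 8*q
j(u) = 0
k(V) = -3 + 8*V² (k(V) = V*(8*V) - 3 = 8*V² - 3 = -3 + 8*V²)
(-2402 + j(27))*(k(12 - 13) + 887) = (-2402 + 0)*((-3 + 8*(12 - 13)²) + 887) = -2402*((-3 + 8*(-1)²) + 887) = -2402*((-3 + 8*1) + 887) = -2402*((-3 + 8) + 887) = -2402*(5 + 887) = -2402*892 = -2142584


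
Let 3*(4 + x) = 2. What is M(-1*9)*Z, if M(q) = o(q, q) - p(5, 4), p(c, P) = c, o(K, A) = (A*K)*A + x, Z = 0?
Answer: 0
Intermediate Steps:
x = -10/3 (x = -4 + (1/3)*2 = -4 + 2/3 = -10/3 ≈ -3.3333)
o(K, A) = -10/3 + K*A**2 (o(K, A) = (A*K)*A - 10/3 = K*A**2 - 10/3 = -10/3 + K*A**2)
M(q) = -25/3 + q**3 (M(q) = (-10/3 + q*q**2) - 1*5 = (-10/3 + q**3) - 5 = -25/3 + q**3)
M(-1*9)*Z = (-25/3 + (-1*9)**3)*0 = (-25/3 + (-9)**3)*0 = (-25/3 - 729)*0 = -2212/3*0 = 0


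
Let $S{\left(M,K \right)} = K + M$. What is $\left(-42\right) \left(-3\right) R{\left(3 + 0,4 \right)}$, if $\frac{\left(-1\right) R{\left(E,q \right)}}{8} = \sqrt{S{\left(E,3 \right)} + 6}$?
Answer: $- 2016 \sqrt{3} \approx -3491.8$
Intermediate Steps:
$R{\left(E,q \right)} = - 8 \sqrt{9 + E}$ ($R{\left(E,q \right)} = - 8 \sqrt{\left(3 + E\right) + 6} = - 8 \sqrt{9 + E}$)
$\left(-42\right) \left(-3\right) R{\left(3 + 0,4 \right)} = \left(-42\right) \left(-3\right) \left(- 8 \sqrt{9 + \left(3 + 0\right)}\right) = 126 \left(- 8 \sqrt{9 + 3}\right) = 126 \left(- 8 \sqrt{12}\right) = 126 \left(- 8 \cdot 2 \sqrt{3}\right) = 126 \left(- 16 \sqrt{3}\right) = - 2016 \sqrt{3}$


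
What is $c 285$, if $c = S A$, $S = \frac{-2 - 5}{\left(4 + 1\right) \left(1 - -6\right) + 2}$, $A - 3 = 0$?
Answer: $- \frac{5985}{37} \approx -161.76$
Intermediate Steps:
$A = 3$ ($A = 3 + 0 = 3$)
$S = - \frac{7}{37}$ ($S = - \frac{7}{5 \left(1 + \left(9 - 3\right)\right) + 2} = - \frac{7}{5 \left(1 + 6\right) + 2} = - \frac{7}{5 \cdot 7 + 2} = - \frac{7}{35 + 2} = - \frac{7}{37} \approx -0.18919$)
$c = - \frac{21}{37}$ ($c = \left(- \frac{7}{37}\right) 3 = - \frac{21}{37} \approx -0.56757$)
$c 285 = \left(- \frac{21}{37}\right) 285 = - \frac{5985}{37}$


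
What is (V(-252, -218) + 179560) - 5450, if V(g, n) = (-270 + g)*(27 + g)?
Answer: 291560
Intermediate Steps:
(V(-252, -218) + 179560) - 5450 = ((-7290 + (-252)² - 243*(-252)) + 179560) - 5450 = ((-7290 + 63504 + 61236) + 179560) - 5450 = (117450 + 179560) - 5450 = 297010 - 5450 = 291560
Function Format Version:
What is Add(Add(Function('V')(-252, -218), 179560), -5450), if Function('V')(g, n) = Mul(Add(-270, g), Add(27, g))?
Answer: 291560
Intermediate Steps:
Add(Add(Function('V')(-252, -218), 179560), -5450) = Add(Add(Add(-7290, Pow(-252, 2), Mul(-243, -252)), 179560), -5450) = Add(Add(Add(-7290, 63504, 61236), 179560), -5450) = Add(Add(117450, 179560), -5450) = Add(297010, -5450) = 291560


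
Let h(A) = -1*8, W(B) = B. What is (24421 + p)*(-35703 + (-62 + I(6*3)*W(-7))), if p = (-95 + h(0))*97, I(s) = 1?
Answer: -516189960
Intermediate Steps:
h(A) = -8
p = -9991 (p = (-95 - 8)*97 = -103*97 = -9991)
(24421 + p)*(-35703 + (-62 + I(6*3)*W(-7))) = (24421 - 9991)*(-35703 + (-62 + 1*(-7))) = 14430*(-35703 + (-62 - 7)) = 14430*(-35703 - 69) = 14430*(-35772) = -516189960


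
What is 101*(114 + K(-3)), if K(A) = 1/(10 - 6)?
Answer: 46157/4 ≈ 11539.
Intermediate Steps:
K(A) = ¼ (K(A) = 1/4 = ¼)
101*(114 + K(-3)) = 101*(114 + ¼) = 101*(457/4) = 46157/4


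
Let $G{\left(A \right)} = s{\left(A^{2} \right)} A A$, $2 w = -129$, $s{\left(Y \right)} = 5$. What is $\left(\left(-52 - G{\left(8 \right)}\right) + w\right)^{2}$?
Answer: $\frac{762129}{4} \approx 1.9053 \cdot 10^{5}$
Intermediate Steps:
$w = - \frac{129}{2}$ ($w = \frac{1}{2} \left(-129\right) = - \frac{129}{2} \approx -64.5$)
$G{\left(A \right)} = 5 A^{2}$ ($G{\left(A \right)} = 5 A A = 5 A^{2}$)
$\left(\left(-52 - G{\left(8 \right)}\right) + w\right)^{2} = \left(\left(-52 - 5 \cdot 8^{2}\right) - \frac{129}{2}\right)^{2} = \left(\left(-52 - 5 \cdot 64\right) - \frac{129}{2}\right)^{2} = \left(\left(-52 - 320\right) - \frac{129}{2}\right)^{2} = \left(-372 - \frac{129}{2}\right)^{2} = \left(- \frac{873}{2}\right)^{2} = \frac{762129}{4}$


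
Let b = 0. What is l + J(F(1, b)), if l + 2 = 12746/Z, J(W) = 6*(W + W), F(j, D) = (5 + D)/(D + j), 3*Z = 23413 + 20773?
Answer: 1300513/22093 ≈ 58.865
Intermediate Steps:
Z = 44186/3 (Z = (23413 + 20773)/3 = (⅓)*44186 = 44186/3 ≈ 14729.)
F(j, D) = (5 + D)/(D + j)
J(W) = 12*W (J(W) = 6*(2*W) = 12*W)
l = -25067/22093 (l = -2 + 12746/(44186/3) = -2 + 12746*(3/44186) = -2 + 19119/22093 = -25067/22093 ≈ -1.1346)
l + J(F(1, b)) = -25067/22093 + 12*((5 + 0)/(0 + 1)) = -25067/22093 + 12*(5/1) = -25067/22093 + 12*(1*5) = -25067/22093 + 12*5 = -25067/22093 + 60 = 1300513/22093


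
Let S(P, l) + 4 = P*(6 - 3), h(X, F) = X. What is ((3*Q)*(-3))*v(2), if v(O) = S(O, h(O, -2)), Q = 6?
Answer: -108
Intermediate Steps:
S(P, l) = -4 + 3*P (S(P, l) = -4 + P*(6 - 3) = -4 + P*3 = -4 + 3*P)
v(O) = -4 + 3*O
((3*Q)*(-3))*v(2) = ((3*6)*(-3))*(-4 + 3*2) = (18*(-3))*(-4 + 6) = -54*2 = -108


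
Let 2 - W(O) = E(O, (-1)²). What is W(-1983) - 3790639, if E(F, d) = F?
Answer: -3788654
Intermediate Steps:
W(O) = 2 - O
W(-1983) - 3790639 = (2 - 1*(-1983)) - 3790639 = (2 + 1983) - 3790639 = 1985 - 3790639 = -3788654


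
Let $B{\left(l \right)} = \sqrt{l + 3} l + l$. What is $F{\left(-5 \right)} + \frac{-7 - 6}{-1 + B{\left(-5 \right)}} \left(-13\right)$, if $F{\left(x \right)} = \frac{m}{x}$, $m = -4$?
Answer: $- \frac{2363}{215} + \frac{845 i \sqrt{2}}{86} \approx -10.991 + 13.895 i$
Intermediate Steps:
$F{\left(x \right)} = - \frac{4}{x}$
$B{\left(l \right)} = l + l \sqrt{3 + l}$ ($B{\left(l \right)} = \sqrt{3 + l} l + l = l \sqrt{3 + l} + l = l + l \sqrt{3 + l}$)
$F{\left(-5 \right)} + \frac{-7 - 6}{-1 + B{\left(-5 \right)}} \left(-13\right) = - \frac{4}{-5} + \frac{-7 - 6}{-1 - 5 \left(1 + \sqrt{3 - 5}\right)} \left(-13\right) = \left(-4\right) \left(- \frac{1}{5}\right) + - \frac{13}{-1 - 5 \left(1 + \sqrt{-2}\right)} \left(-13\right) = \frac{4}{5} + - \frac{13}{-1 - 5 \left(1 + i \sqrt{2}\right)} \left(-13\right) = \frac{4}{5} + - \frac{13}{-1 - \left(5 + 5 i \sqrt{2}\right)} \left(-13\right) = \frac{4}{5} + - \frac{13}{-6 - 5 i \sqrt{2}} \left(-13\right) = \frac{4}{5} + \frac{169}{-6 - 5 i \sqrt{2}}$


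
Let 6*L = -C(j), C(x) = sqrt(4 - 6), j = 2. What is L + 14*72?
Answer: 1008 - I*sqrt(2)/6 ≈ 1008.0 - 0.2357*I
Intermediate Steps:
C(x) = I*sqrt(2) (C(x) = sqrt(-2) = I*sqrt(2))
L = -I*sqrt(2)/6 (L = (-I*sqrt(2))/6 = -I*sqrt(2)/6 ≈ -0.2357*I)
L + 14*72 = -I*sqrt(2)/6 + 14*72 = -I*sqrt(2)/6 + 1008 = 1008 - I*sqrt(2)/6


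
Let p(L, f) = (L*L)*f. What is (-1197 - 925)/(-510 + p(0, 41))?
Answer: 1061/255 ≈ 4.1608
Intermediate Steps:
p(L, f) = f*L² (p(L, f) = L²*f = f*L²)
(-1197 - 925)/(-510 + p(0, 41)) = (-1197 - 925)/(-510 + 41*0²) = -2122/(-510 + 41*0) = -2122/(-510 + 0) = -2122/(-510) = -2122*(-1/510) = 1061/255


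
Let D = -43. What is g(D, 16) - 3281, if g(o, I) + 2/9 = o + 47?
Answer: -29495/9 ≈ -3277.2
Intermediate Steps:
g(o, I) = 421/9 + o (g(o, I) = -2/9 + (o + 47) = -2/9 + (47 + o) = 421/9 + o)
g(D, 16) - 3281 = (421/9 - 43) - 3281 = 34/9 - 3281 = -29495/9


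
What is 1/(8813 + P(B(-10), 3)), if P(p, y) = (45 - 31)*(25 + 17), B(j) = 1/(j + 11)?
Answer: 1/9401 ≈ 0.00010637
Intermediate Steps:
B(j) = 1/(11 + j)
P(p, y) = 588 (P(p, y) = 14*42 = 588)
1/(8813 + P(B(-10), 3)) = 1/(8813 + 588) = 1/9401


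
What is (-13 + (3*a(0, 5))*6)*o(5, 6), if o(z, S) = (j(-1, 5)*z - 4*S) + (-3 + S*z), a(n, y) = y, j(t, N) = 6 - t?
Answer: 2926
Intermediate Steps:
o(z, S) = -3 - 4*S + 7*z + S*z (o(z, S) = ((6 - 1*(-1))*z - 4*S) + (-3 + S*z) = ((6 + 1)*z - 4*S) + (-3 + S*z) = (7*z - 4*S) + (-3 + S*z) = (-4*S + 7*z) + (-3 + S*z) = -3 - 4*S + 7*z + S*z)
(-13 + (3*a(0, 5))*6)*o(5, 6) = (-13 + (3*5)*6)*(-3 - 4*6 + 7*5 + 6*5) = (-13 + 15*6)*(-3 - 24 + 35 + 30) = (-13 + 90)*38 = 77*38 = 2926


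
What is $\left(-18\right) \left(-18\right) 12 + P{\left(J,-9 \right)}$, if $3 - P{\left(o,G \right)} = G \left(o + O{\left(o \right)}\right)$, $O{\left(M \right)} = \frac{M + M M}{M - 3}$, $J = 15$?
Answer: $4206$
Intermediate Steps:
$O{\left(M \right)} = \frac{M + M^{2}}{-3 + M}$
$P{\left(o,G \right)} = 3 - G \left(o + \frac{o \left(1 + o\right)}{-3 + o}\right)$
$\left(-18\right) \left(-18\right) 12 + P{\left(J,-9 \right)} = \left(-18\right) \left(-18\right) 12 + \frac{\left(-3 + 15\right) \left(3 - \left(-9\right) 15\right) - \left(-9\right) 15 \left(1 + 15\right)}{-3 + 15} = 324 \cdot 12 + \frac{12 \left(3 + 135\right) - \left(-9\right) 15 \cdot 16}{12} = 3888 + \frac{12 \cdot 138 + 2160}{12} = 3888 + \frac{1656 + 2160}{12} = 3888 + \frac{1}{12} \cdot 3816 = 3888 + 318 = 4206$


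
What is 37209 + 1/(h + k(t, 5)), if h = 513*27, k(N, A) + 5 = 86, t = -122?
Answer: 518395789/13932 ≈ 37209.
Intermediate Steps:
k(N, A) = 81 (k(N, A) = -5 + 86 = 81)
h = 13851
37209 + 1/(h + k(t, 5)) = 37209 + 1/(13851 + 81) = 37209 + 1/13932 = 518395789/13932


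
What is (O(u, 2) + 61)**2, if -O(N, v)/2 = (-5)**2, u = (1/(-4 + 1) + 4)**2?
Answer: 121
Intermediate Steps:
u = 121/9 (u = (1/(-3) + 4)**2 = (-1/3 + 4)**2 = (11/3)**2 = 121/9 ≈ 13.444)
O(N, v) = -50 (O(N, v) = -2*(-5)**2 = -2*25 = -50)
(O(u, 2) + 61)**2 = (-50 + 61)**2 = 11**2 = 121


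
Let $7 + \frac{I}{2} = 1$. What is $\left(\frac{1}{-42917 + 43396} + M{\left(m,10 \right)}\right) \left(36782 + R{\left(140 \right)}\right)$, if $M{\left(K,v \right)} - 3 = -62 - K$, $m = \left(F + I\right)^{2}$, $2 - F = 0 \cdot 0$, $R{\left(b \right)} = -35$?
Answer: $- \frac{2798651520}{479} \approx -5.8427 \cdot 10^{6}$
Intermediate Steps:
$I = -12$ ($I = -14 + 2 \cdot 1 = -14 + 2 = -12$)
$F = 2$ ($F = 2 - 0 \cdot 0 = 2 - 0 = 2 + 0 = 2$)
$m = 100$ ($m = \left(2 - 12\right)^{2} = \left(-10\right)^{2} = 100$)
$M{\left(K,v \right)} = -59 - K$ ($M{\left(K,v \right)} = 3 - \left(62 + K\right) = -59 - K$)
$\left(\frac{1}{-42917 + 43396} + M{\left(m,10 \right)}\right) \left(36782 + R{\left(140 \right)}\right) = \left(\frac{1}{-42917 + 43396} - 159\right) \left(36782 - 35\right) = \left(\frac{1}{479} - 159\right) 36747 = \left(- \frac{76160}{479}\right) 36747 = - \frac{2798651520}{479}$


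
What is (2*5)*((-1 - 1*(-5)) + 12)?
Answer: 160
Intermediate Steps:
(2*5)*((-1 - 1*(-5)) + 12) = 10*((-1 + 5) + 12) = 10*(4 + 12) = 10*16 = 160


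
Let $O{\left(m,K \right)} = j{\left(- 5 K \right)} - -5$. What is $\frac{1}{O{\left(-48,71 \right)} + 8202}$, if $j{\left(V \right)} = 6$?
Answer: $\frac{1}{8213} \approx 0.00012176$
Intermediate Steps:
$O{\left(m,K \right)} = 11$ ($O{\left(m,K \right)} = 6 - -5 = 6 + 5 = 11$)
$\frac{1}{O{\left(-48,71 \right)} + 8202} = \frac{1}{11 + 8202} = \frac{1}{8213}$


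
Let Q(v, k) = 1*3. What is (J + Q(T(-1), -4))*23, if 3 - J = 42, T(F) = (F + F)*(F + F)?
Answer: -828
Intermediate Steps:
T(F) = 4*F**2 (T(F) = (2*F)*(2*F) = 4*F**2)
Q(v, k) = 3
J = -39 (J = 3 - 1*42 = 3 - 42 = -39)
(J + Q(T(-1), -4))*23 = (-39 + 3)*23 = -36*23 = -828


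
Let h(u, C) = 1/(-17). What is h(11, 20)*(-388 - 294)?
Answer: 682/17 ≈ 40.118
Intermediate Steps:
h(u, C) = -1/17
h(11, 20)*(-388 - 294) = -(-388 - 294)/17 = -1/17*(-682) = 682/17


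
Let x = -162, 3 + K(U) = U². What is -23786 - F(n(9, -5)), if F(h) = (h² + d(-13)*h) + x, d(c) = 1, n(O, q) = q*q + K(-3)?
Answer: -24616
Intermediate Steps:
K(U) = -3 + U²
n(O, q) = 6 + q² (n(O, q) = q*q + (-3 + (-3)²) = q² + (-3 + 9) = q² + 6 = 6 + q²)
F(h) = -162 + h + h² (F(h) = (h² + 1*h) - 162 = (h² + h) - 162 = (h + h²) - 162 = -162 + h + h²)
-23786 - F(n(9, -5)) = -23786 - (-162 + (6 + (-5)²) + (6 + (-5)²)²) = -23786 - (-162 + (6 + 25) + (6 + 25)²) = -23786 - (-162 + 31 + 31²) = -23786 - (-162 + 31 + 961) = -23786 - 1*830 = -23786 - 830 = -24616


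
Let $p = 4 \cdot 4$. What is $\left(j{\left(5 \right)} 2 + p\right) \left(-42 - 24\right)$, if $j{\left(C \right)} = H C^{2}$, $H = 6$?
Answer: $-20856$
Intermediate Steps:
$j{\left(C \right)} = 6 C^{2}$
$p = 16$
$\left(j{\left(5 \right)} 2 + p\right) \left(-42 - 24\right) = \left(6 \cdot 5^{2} \cdot 2 + 16\right) \left(-42 - 24\right) = \left(6 \cdot 25 \cdot 2 + 16\right) \left(-66\right) = \left(150 \cdot 2 + 16\right) \left(-66\right) = \left(300 + 16\right) \left(-66\right) = 316 \left(-66\right) = -20856$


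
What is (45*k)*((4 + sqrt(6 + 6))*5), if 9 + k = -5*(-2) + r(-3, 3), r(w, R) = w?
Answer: -1800 - 900*sqrt(3) ≈ -3358.8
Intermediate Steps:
k = -2 (k = -9 + (-5*(-2) - 3) = -9 + (10 - 3) = -9 + 7 = -2)
(45*k)*((4 + sqrt(6 + 6))*5) = (45*(-2))*((4 + sqrt(6 + 6))*5) = -90*(4 + sqrt(12))*5 = -90*(4 + 2*sqrt(3))*5 = -90*(20 + 10*sqrt(3)) = -1800 - 900*sqrt(3)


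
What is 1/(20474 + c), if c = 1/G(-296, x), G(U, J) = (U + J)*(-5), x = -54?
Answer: 1750/35829501 ≈ 4.8842e-5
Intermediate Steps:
G(U, J) = -5*J - 5*U (G(U, J) = (J + U)*(-5) = -5*J - 5*U)
c = 1/1750 (c = 1/(-5*(-54) - 5*(-296)) = 1/(270 + 1480) = 1/1750 ≈ 0.00057143)
1/(20474 + c) = 1/(20474 + 1/1750) = 1/(35829501/1750) = 1750/35829501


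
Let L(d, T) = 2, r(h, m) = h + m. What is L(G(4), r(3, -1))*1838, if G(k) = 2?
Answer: 3676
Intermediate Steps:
L(G(4), r(3, -1))*1838 = 2*1838 = 3676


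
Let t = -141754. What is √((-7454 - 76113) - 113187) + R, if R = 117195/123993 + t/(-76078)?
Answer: 4415410822/1572189909 + I*√196754 ≈ 2.8084 + 443.57*I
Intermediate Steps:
R = 4415410822/1572189909 (R = 117195/123993 - 141754/(-76078) = 117195*(1/123993) - 141754*(-1/76078) = 39065/41331 + 70877/38039 = 4415410822/1572189909 ≈ 2.8084)
√((-7454 - 76113) - 113187) + R = √((-7454 - 76113) - 113187) + 4415410822/1572189909 = √(-83567 - 113187) + 4415410822/1572189909 = √(-196754) + 4415410822/1572189909 = I*√196754 + 4415410822/1572189909 = 4415410822/1572189909 + I*√196754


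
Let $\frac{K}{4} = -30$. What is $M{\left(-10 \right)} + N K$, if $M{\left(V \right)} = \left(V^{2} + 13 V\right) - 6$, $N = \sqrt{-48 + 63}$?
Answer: $-36 - 120 \sqrt{15} \approx -500.76$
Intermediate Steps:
$K = -120$ ($K = 4 \left(-30\right) = -120$)
$N = \sqrt{15} \approx 3.873$
$M{\left(V \right)} = -6 + V^{2} + 13 V$
$M{\left(-10 \right)} + N K = \left(-6 + \left(-10\right)^{2} + 13 \left(-10\right)\right) + \sqrt{15} \left(-120\right) = \left(-6 + 100 - 130\right) - 120 \sqrt{15} = -36 - 120 \sqrt{15}$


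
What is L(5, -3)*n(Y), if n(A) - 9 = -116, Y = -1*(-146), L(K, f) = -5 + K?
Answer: 0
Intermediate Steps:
Y = 146
n(A) = -107 (n(A) = 9 - 116 = -107)
L(5, -3)*n(Y) = (-5 + 5)*(-107) = 0*(-107) = 0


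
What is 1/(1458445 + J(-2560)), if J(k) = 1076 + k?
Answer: 1/1456961 ≈ 6.8636e-7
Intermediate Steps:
1/(1458445 + J(-2560)) = 1/(1458445 + (1076 - 2560)) = 1/(1458445 - 1484) = 1/1456961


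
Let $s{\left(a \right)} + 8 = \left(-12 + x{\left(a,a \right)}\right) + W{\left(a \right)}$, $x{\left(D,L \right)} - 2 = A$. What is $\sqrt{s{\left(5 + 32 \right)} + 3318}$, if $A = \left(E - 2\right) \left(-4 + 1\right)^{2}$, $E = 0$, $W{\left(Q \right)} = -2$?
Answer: $4 \sqrt{205} \approx 57.271$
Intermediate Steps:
$A = -18$ ($A = \left(0 - 2\right) \left(-4 + 1\right)^{2} = - 2 \left(-3\right)^{2} = \left(-2\right) 9 = -18$)
$x{\left(D,L \right)} = -16$ ($x{\left(D,L \right)} = 2 - 18 = -16$)
$s{\left(a \right)} = -38$ ($s{\left(a \right)} = -8 - 30 = -38$)
$\sqrt{s{\left(5 + 32 \right)} + 3318} = \sqrt{-38 + 3318} = \sqrt{3280} = 4 \sqrt{205}$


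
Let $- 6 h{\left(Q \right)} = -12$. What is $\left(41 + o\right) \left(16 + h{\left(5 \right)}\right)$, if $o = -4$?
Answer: $666$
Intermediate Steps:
$h{\left(Q \right)} = 2$ ($h{\left(Q \right)} = \left(- \frac{1}{6}\right) \left(-12\right) = 2$)
$\left(41 + o\right) \left(16 + h{\left(5 \right)}\right) = \left(41 - 4\right) \left(16 + 2\right) = 37 \cdot 18 = 666$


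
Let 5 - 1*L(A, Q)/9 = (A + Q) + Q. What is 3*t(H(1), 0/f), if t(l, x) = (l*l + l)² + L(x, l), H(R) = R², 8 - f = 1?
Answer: 93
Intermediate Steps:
f = 7 (f = 8 - 1*1 = 8 - 1 = 7)
L(A, Q) = 45 - 18*Q - 9*A (L(A, Q) = 45 - 9*((A + Q) + Q) = 45 - 9*(A + 2*Q) = 45 + (-18*Q - 9*A) = 45 - 18*Q - 9*A)
t(l, x) = 45 + (l + l²)² - 18*l - 9*x (t(l, x) = (l*l + l)² + (45 - 18*l - 9*x) = (l² + l)² + (45 - 18*l - 9*x) = (l + l²)² + (45 - 18*l - 9*x) = 45 + (l + l²)² - 18*l - 9*x)
3*t(H(1), 0/f) = 3*(45 - 18*1² - 0/7 + (1²)²*(1 + 1²)²) = 3*(45 - 18*1 - 0/7 + 1²*(1 + 1)²) = 3*(45 - 18 - 9*0 + 1*2²) = 3*(45 - 18 + 0 + 1*4) = 3*(45 - 18 + 0 + 4) = 3*31 = 93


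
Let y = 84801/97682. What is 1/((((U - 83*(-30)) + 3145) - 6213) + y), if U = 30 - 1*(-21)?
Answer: -97682/51393613 ≈ -0.0019007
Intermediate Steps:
y = 84801/97682 (y = 84801*(1/97682) = 84801/97682 ≈ 0.86813)
U = 51 (U = 30 + 21 = 51)
1/((((U - 83*(-30)) + 3145) - 6213) + y) = 1/((((51 - 83*(-30)) + 3145) - 6213) + 84801/97682) = 1/((((51 + 2490) + 3145) - 6213) + 84801/97682) = 1/(((2541 + 3145) - 6213) + 84801/97682) = 1/((5686 - 6213) + 84801/97682) = 1/(-527 + 84801/97682) = 1/(-51393613/97682) = -97682/51393613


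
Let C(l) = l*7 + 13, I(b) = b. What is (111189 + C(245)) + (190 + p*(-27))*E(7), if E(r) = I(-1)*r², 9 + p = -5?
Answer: 85085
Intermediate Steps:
p = -14 (p = -9 - 5 = -14)
E(r) = -r²
C(l) = 13 + 7*l (C(l) = 7*l + 13 = 13 + 7*l)
(111189 + C(245)) + (190 + p*(-27))*E(7) = (111189 + (13 + 7*245)) + (190 - 14*(-27))*(-1*7²) = (111189 + (13 + 1715)) + (190 + 378)*(-1*49) = (111189 + 1728) + 568*(-49) = 112917 - 27832 = 85085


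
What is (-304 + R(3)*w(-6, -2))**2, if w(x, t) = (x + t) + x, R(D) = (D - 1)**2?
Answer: 129600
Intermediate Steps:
R(D) = (-1 + D)**2
w(x, t) = t + 2*x (w(x, t) = (t + x) + x = t + 2*x)
(-304 + R(3)*w(-6, -2))**2 = (-304 + (-1 + 3)**2*(-2 + 2*(-6)))**2 = (-304 + 2**2*(-2 - 12))**2 = (-304 + 4*(-14))**2 = (-304 - 56)**2 = (-360)**2 = 129600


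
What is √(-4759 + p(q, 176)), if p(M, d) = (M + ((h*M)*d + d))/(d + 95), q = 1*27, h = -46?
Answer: I*√408689138/271 ≈ 74.598*I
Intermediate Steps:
q = 27
p(M, d) = (M + d - 46*M*d)/(95 + d) (p(M, d) = (M + ((-46*M)*d + d))/(d + 95) = (M + (-46*M*d + d))/(95 + d) = (M + (d - 46*M*d))/(95 + d) = (M + d - 46*M*d)/(95 + d))
√(-4759 + p(q, 176)) = √(-4759 + (27 + 176 - 46*27*176)/(95 + 176)) = √(-4759 + (27 + 176 - 218592)/271) = √(-4759 + (1/271)*(-218389)) = √(-4759 - 218389/271) = √(-1508078/271) = I*√408689138/271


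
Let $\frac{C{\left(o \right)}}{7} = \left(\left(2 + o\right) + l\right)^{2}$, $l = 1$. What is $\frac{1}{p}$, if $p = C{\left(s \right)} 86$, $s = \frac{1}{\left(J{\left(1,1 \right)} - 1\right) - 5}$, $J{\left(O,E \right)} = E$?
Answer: $\frac{25}{117992} \approx 0.00021188$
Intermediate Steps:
$s = - \frac{1}{5}$ ($s = \frac{1}{\left(1 - 1\right) - 5} = \frac{1}{0 - 5} = \frac{1}{-5} = - \frac{1}{5} \approx -0.2$)
$C{\left(o \right)} = 7 \left(3 + o\right)^{2}$ ($C{\left(o \right)} = 7 \left(\left(2 + o\right) + 1\right)^{2} = 7 \left(3 + o\right)^{2}$)
$p = \frac{117992}{25}$ ($p = 7 \left(3 - \frac{1}{5}\right)^{2} \cdot 86 = 7 \left(\frac{14}{5}\right)^{2} \cdot 86 = 7 \cdot \frac{196}{25} \cdot 86 = \frac{1372}{25} \cdot 86 = \frac{117992}{25} \approx 4719.7$)
$\frac{1}{p} = \frac{1}{\frac{117992}{25}} = \frac{25}{117992}$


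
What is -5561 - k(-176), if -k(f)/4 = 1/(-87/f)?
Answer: -483103/87 ≈ -5552.9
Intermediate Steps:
k(f) = 4*f/87 (k(f) = -4*(-f/87) = -(-4)*f/87 = 4*f/87)
-5561 - k(-176) = -5561 - 4*(-176)/87 = -5561 - 1*(-704/87) = -5561 + 704/87 = -483103/87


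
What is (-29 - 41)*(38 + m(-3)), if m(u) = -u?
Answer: -2870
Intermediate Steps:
(-29 - 41)*(38 + m(-3)) = (-29 - 41)*(38 - 1*(-3)) = -70*(38 + 3) = -70*41 = -2870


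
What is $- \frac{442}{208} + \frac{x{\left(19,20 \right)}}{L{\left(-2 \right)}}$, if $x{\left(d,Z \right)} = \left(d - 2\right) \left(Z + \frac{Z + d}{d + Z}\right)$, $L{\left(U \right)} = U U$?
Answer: $\frac{697}{8} \approx 87.125$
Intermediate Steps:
$L{\left(U \right)} = U^{2}$
$x{\left(d,Z \right)} = \left(1 + Z\right) \left(-2 + d\right)$ ($x{\left(d,Z \right)} = \left(-2 + d\right) \left(Z + \frac{Z + d}{Z + d}\right) = \left(-2 + d\right) \left(Z + 1\right) = \left(-2 + d\right) \left(1 + Z\right) = \left(1 + Z\right) \left(-2 + d\right)$)
$- \frac{442}{208} + \frac{x{\left(19,20 \right)}}{L{\left(-2 \right)}} = - \frac{442}{208} + \frac{-2 + 19 - 40 + 20 \cdot 19}{\left(-2\right)^{2}} = \left(-442\right) \frac{1}{208} + \frac{-2 + 19 - 40 + 380}{4} = - \frac{17}{8} + 357 \cdot \frac{1}{4} = - \frac{17}{8} + \frac{357}{4} = \frac{697}{8}$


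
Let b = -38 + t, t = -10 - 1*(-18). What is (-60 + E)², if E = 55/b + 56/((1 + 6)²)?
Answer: 6497401/1764 ≈ 3683.3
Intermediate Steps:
t = 8 (t = -10 + 18 = 8)
b = -30 (b = -38 + 8 = -30)
E = -29/42 (E = 55/(-30) + 56/((1 + 6)²) = 55*(-1/30) + 56/(7²) = -11/6 + 56/49 = -11/6 + 56*(1/49) = -11/6 + 8/7 = -29/42 ≈ -0.69048)
(-60 + E)² = (-60 - 29/42)² = (-2549/42)² = 6497401/1764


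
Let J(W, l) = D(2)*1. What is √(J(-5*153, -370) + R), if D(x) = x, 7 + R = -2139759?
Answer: 22*I*√4421 ≈ 1462.8*I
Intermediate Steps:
R = -2139766 (R = -7 - 2139759 = -2139766)
J(W, l) = 2 (J(W, l) = 2*1 = 2)
√(J(-5*153, -370) + R) = √(2 - 2139766) = √(-2139764) = 22*I*√4421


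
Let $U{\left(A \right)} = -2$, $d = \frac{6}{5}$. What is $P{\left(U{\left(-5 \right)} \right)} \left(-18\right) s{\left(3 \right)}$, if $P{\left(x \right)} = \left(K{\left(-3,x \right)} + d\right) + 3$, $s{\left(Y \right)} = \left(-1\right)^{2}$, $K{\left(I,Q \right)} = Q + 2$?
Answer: $- \frac{378}{5} \approx -75.6$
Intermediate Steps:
$K{\left(I,Q \right)} = 2 + Q$
$d = \frac{6}{5}$ ($d = 6 \cdot \frac{1}{5} = \frac{6}{5} \approx 1.2$)
$s{\left(Y \right)} = 1$
$P{\left(x \right)} = \frac{31}{5} + x$ ($P{\left(x \right)} = \left(\left(2 + x\right) + \frac{6}{5}\right) + 3 = \left(\frac{16}{5} + x\right) + 3 = \frac{31}{5} + x$)
$P{\left(U{\left(-5 \right)} \right)} \left(-18\right) s{\left(3 \right)} = \left(\frac{31}{5} - 2\right) \left(-18\right) 1 = \frac{21}{5} \left(-18\right) 1 = \left(- \frac{378}{5}\right) 1 = - \frac{378}{5}$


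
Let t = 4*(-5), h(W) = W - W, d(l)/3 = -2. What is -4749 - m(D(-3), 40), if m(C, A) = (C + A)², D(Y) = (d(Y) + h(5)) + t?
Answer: -4945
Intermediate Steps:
d(l) = -6 (d(l) = 3*(-2) = -6)
h(W) = 0
t = -20
D(Y) = -26 (D(Y) = (-6 + 0) - 20 = -6 - 20 = -26)
m(C, A) = (A + C)²
-4749 - m(D(-3), 40) = -4749 - (40 - 26)² = -4749 - 1*14² = -4749 - 1*196 = -4749 - 196 = -4945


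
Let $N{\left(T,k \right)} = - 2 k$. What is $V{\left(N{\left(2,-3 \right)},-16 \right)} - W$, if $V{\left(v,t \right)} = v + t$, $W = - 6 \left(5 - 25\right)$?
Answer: $-130$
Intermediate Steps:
$W = 120$ ($W = \left(-6\right) \left(-20\right) = 120$)
$V{\left(v,t \right)} = t + v$
$V{\left(N{\left(2,-3 \right)},-16 \right)} - W = \left(-16 - -6\right) - 120 = \left(-16 + 6\right) - 120 = -10 - 120 = -130$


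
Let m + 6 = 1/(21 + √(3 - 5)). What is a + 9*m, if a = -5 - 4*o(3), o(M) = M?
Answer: (-71*√2 + 1482*I)/(√2 - 21*I) ≈ -70.573 - 0.028731*I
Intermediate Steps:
m = -6 + 1/(21 + I*√2) (m = -6 + 1/(21 + √(3 - 5)) = -6 + 1/(21 + √(-2)) = -6 + 1/(21 + I*√2) ≈ -5.9526 - 0.0031924*I)
a = -17 (a = -5 - 4*3 = -5 - 12 = -17)
a + 9*m = -17 + 9*((-6*√2 + 125*I)/(√2 - 21*I)) = -17 + 9*(-6*√2 + 125*I)/(√2 - 21*I)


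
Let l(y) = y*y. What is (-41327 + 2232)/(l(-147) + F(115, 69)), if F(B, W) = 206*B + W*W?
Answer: -7819/10012 ≈ -0.78096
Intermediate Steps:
l(y) = y**2
F(B, W) = W**2 + 206*B (F(B, W) = 206*B + W**2 = W**2 + 206*B)
(-41327 + 2232)/(l(-147) + F(115, 69)) = (-41327 + 2232)/((-147)**2 + (69**2 + 206*115)) = -39095/(21609 + (4761 + 23690)) = -39095/(21609 + 28451) = -39095/50060 = -39095*1/50060 = -7819/10012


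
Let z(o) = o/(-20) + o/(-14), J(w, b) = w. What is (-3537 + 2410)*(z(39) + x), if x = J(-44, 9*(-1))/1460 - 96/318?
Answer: 441943551/77380 ≈ 5711.3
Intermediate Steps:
z(o) = -17*o/140 (z(o) = o*(-1/20) + o*(-1/14) = -o/20 - o/14 = -17*o/140)
x = -6423/19345 (x = -44/1460 - 96/318 = -44*1/1460 - 96*1/318 = -11/365 - 16/53 = -6423/19345 ≈ -0.33202)
(-3537 + 2410)*(z(39) + x) = (-3537 + 2410)*(-17/140*39 - 6423/19345) = -1127*(-663/140 - 6423/19345) = -1127*(-2744991/541660) = 441943551/77380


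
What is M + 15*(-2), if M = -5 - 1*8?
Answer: -43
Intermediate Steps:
M = -13 (M = -5 - 8 = -13)
M + 15*(-2) = -13 + 15*(-2) = -13 - 30 = -43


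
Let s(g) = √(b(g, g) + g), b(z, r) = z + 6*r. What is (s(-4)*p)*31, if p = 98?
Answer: 12152*I*√2 ≈ 17186.0*I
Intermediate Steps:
s(g) = 2*√2*√g (s(g) = √((g + 6*g) + g) = √(7*g + g) = √(8*g) = 2*√2*√g)
(s(-4)*p)*31 = ((2*√2*√(-4))*98)*31 = ((2*√2*(2*I))*98)*31 = ((4*I*√2)*98)*31 = (392*I*√2)*31 = 12152*I*√2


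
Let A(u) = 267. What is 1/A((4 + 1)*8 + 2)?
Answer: 1/267 ≈ 0.0037453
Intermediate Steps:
1/A((4 + 1)*8 + 2) = 1/267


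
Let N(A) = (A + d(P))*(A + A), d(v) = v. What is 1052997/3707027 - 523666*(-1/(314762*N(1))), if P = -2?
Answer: -639178558777/1166831232574 ≈ -0.54779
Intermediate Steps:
N(A) = 2*A*(-2 + A) (N(A) = (A - 2)*(A + A) = (-2 + A)*(2*A) = 2*A*(-2 + A))
1052997/3707027 - 523666*(-1/(314762*N(1))) = 1052997/3707027 - 523666*(-1/(629524*(-2 + 1))) = 1052997*(1/3707027) - 523666/((2*1*(-1))*(-314762)) = 1052997/3707027 - 523666/((-2*(-314762))) = 1052997/3707027 - 523666/629524 = 1052997/3707027 - 523666*1/629524 = 1052997/3707027 - 261833/314762 = -639178558777/1166831232574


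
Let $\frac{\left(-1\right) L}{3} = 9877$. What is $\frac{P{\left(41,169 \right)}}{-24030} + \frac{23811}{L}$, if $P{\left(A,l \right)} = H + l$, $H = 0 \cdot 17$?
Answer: $- \frac{192395323}{237344310} \approx -0.81062$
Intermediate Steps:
$L = -29631$ ($L = \left(-3\right) 9877 = -29631$)
$H = 0$
$P{\left(A,l \right)} = l$ ($P{\left(A,l \right)} = 0 + l = l$)
$\frac{P{\left(41,169 \right)}}{-24030} + \frac{23811}{L} = \frac{169}{-24030} + \frac{23811}{-29631} = 169 \left(- \frac{1}{24030}\right) + 23811 \left(- \frac{1}{29631}\right) = - \frac{169}{24030} - \frac{7937}{9877} = - \frac{192395323}{237344310}$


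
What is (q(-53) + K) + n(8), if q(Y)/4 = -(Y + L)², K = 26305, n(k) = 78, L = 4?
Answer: 16779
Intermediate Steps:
q(Y) = -4*(4 + Y)² (q(Y) = 4*(-(Y + 4)²) = 4*(-(4 + Y)²) = -4*(4 + Y)²)
(q(-53) + K) + n(8) = (-4*(4 - 53)² + 26305) + 78 = (-4*(-49)² + 26305) + 78 = (-4*2401 + 26305) + 78 = (-9604 + 26305) + 78 = 16701 + 78 = 16779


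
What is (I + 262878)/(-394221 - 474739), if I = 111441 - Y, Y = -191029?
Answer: -141337/217240 ≈ -0.65060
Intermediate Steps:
I = 302470 (I = 111441 - 1*(-191029) = 111441 + 191029 = 302470)
(I + 262878)/(-394221 - 474739) = (302470 + 262878)/(-394221 - 474739) = 565348/(-868960) = 565348*(-1/868960) = -141337/217240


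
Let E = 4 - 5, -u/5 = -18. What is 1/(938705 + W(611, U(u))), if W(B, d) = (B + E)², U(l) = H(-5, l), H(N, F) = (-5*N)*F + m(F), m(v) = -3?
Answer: 1/1310805 ≈ 7.6289e-7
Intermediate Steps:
u = 90 (u = -5*(-18) = 90)
E = -1
H(N, F) = -3 - 5*F*N (H(N, F) = (-5*N)*F - 3 = -5*F*N - 3 = -3 - 5*F*N)
U(l) = -3 + 25*l (U(l) = -3 - 5*l*(-5) = -3 + 25*l)
W(B, d) = (-1 + B)² (W(B, d) = (B - 1)² = (-1 + B)²)
1/(938705 + W(611, U(u))) = 1/(938705 + (-1 + 611)²) = 1/(938705 + 610²) = 1/(938705 + 372100) = 1/1310805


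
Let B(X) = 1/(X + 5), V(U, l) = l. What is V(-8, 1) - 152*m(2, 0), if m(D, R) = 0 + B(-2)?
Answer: -149/3 ≈ -49.667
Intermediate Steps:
B(X) = 1/(5 + X)
m(D, R) = ⅓ (m(D, R) = 0 + 1/(5 - 2) = 0 + 1/3 = 0 + ⅓ = ⅓)
V(-8, 1) - 152*m(2, 0) = 1 - 152*⅓ = 1 - 152/3 = -149/3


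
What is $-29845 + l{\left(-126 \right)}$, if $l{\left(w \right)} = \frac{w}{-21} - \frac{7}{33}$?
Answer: $- \frac{984694}{33} \approx -29839.0$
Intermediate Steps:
$l{\left(w \right)} = - \frac{7}{33} - \frac{w}{21}$ ($l{\left(w \right)} = w \left(- \frac{1}{21}\right) - \frac{7}{33} = - \frac{w}{21} - \frac{7}{33} = - \frac{7}{33} - \frac{w}{21}$)
$-29845 + l{\left(-126 \right)} = -29845 - - \frac{191}{33} = -29845 + \left(- \frac{7}{33} + 6\right) = -29845 + \frac{191}{33} = - \frac{984694}{33}$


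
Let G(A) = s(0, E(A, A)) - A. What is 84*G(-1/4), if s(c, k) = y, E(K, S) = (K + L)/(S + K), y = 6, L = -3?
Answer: 525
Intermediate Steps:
E(K, S) = (-3 + K)/(K + S) (E(K, S) = (K - 3)/(S + K) = (-3 + K)/(K + S))
s(c, k) = 6
G(A) = 6 - A
84*G(-1/4) = 84*(6 - (-1)/4) = 84*(6 - 1*(-¼)) = 84*(6 + ¼) = 84*(25/4) = 525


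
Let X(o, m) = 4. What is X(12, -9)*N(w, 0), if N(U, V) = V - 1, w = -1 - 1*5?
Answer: -4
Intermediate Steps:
w = -6 (w = -1 - 5 = -6)
N(U, V) = -1 + V
X(12, -9)*N(w, 0) = 4*(-1 + 0) = 4*(-1) = -4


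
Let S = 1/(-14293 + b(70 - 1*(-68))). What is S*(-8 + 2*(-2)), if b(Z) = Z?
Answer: 12/14155 ≈ 0.00084776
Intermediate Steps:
S = -1/14155 (S = 1/(-14293 + (70 - 1*(-68))) = 1/(-14293 + (70 + 68)) = 1/(-14293 + 138) = 1/(-14155) = -1/14155 ≈ -7.0646e-5)
S*(-8 + 2*(-2)) = -(-8 + 2*(-2))/14155 = -(-8 - 4)/14155 = -1/14155*(-12) = 12/14155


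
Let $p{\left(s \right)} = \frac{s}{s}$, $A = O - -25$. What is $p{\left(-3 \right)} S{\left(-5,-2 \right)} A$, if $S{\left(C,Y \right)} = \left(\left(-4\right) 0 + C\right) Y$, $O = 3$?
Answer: $280$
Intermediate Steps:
$S{\left(C,Y \right)} = C Y$ ($S{\left(C,Y \right)} = \left(0 + C\right) Y = C Y$)
$A = 28$ ($A = 3 - -25 = 3 + 25 = 28$)
$p{\left(s \right)} = 1$
$p{\left(-3 \right)} S{\left(-5,-2 \right)} A = 1 \left(\left(-5\right) \left(-2\right)\right) 28 = 1 \cdot 10 \cdot 28 = 10 \cdot 28 = 280$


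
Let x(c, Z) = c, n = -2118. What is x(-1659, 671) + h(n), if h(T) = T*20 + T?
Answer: -46137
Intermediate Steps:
h(T) = 21*T (h(T) = 20*T + T = 21*T)
x(-1659, 671) + h(n) = -1659 + 21*(-2118) = -1659 - 44478 = -46137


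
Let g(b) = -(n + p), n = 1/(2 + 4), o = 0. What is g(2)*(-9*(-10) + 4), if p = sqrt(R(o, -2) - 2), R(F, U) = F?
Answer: -47/3 - 94*I*sqrt(2) ≈ -15.667 - 132.94*I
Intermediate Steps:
n = 1/6 ≈ 0.16667
p = I*sqrt(2) (p = sqrt(0 - 2) = sqrt(-2) = I*sqrt(2) ≈ 1.4142*I)
g(b) = -1/6 - I*sqrt(2) (g(b) = -(1/6 + I*sqrt(2)) = -1/6 - I*sqrt(2))
g(2)*(-9*(-10) + 4) = (-1/6 - I*sqrt(2))*(-9*(-10) + 4) = (-1/6 - I*sqrt(2))*(90 + 4) = (-1/6 - I*sqrt(2))*94 = -47/3 - 94*I*sqrt(2)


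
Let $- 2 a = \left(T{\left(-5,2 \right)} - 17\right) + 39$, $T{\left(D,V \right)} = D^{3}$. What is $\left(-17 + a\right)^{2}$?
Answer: $\frac{4761}{4} \approx 1190.3$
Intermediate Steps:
$a = \frac{103}{2}$ ($a = - \frac{\left(\left(-5\right)^{3} - 17\right) + 39}{2} = - \frac{\left(-125 - 17\right) + 39}{2} = - \frac{-142 + 39}{2} = \left(- \frac{1}{2}\right) \left(-103\right) = \frac{103}{2} \approx 51.5$)
$\left(-17 + a\right)^{2} = \left(-17 + \frac{103}{2}\right)^{2} = \left(\frac{69}{2}\right)^{2} = \frac{4761}{4}$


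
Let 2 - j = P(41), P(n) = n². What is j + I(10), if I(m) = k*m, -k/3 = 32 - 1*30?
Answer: -1739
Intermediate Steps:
k = -6 (k = -3*(32 - 1*30) = -3*(32 - 30) = -3*2 = -6)
j = -1679 (j = 2 - 1*41² = 2 - 1*1681 = 2 - 1681 = -1679)
I(m) = -6*m
j + I(10) = -1679 - 6*10 = -1679 - 60 = -1739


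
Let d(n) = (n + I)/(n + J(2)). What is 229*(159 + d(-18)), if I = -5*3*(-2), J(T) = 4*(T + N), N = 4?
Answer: 36869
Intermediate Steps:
J(T) = 16 + 4*T (J(T) = 4*(T + 4) = 4*(4 + T) = 16 + 4*T)
I = 30 (I = -15*(-2) = 30)
d(n) = (30 + n)/(24 + n) (d(n) = (n + 30)/(n + (16 + 4*2)) = (30 + n)/(n + (16 + 8)) = (30 + n)/(n + 24) = (30 + n)/(24 + n))
229*(159 + d(-18)) = 229*(159 + (30 - 18)/(24 - 18)) = 229*(159 + 12/6) = 229*(159 + (1/6)*12) = 229*(159 + 2) = 229*161 = 36869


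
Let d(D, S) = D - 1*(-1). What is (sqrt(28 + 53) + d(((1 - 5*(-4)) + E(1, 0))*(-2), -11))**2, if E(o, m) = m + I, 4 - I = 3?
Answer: 1156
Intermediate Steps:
I = 1 (I = 4 - 1*3 = 4 - 3 = 1)
E(o, m) = 1 + m (E(o, m) = m + 1 = 1 + m)
d(D, S) = 1 + D (d(D, S) = D + 1 = 1 + D)
(sqrt(28 + 53) + d(((1 - 5*(-4)) + E(1, 0))*(-2), -11))**2 = (sqrt(28 + 53) + (1 + ((1 - 5*(-4)) + (1 + 0))*(-2)))**2 = (sqrt(81) + (1 + ((1 + 20) + 1)*(-2)))**2 = (9 + (1 + (21 + 1)*(-2)))**2 = (9 + (1 + 22*(-2)))**2 = (9 + (1 - 44))**2 = (9 - 43)**2 = (-34)**2 = 1156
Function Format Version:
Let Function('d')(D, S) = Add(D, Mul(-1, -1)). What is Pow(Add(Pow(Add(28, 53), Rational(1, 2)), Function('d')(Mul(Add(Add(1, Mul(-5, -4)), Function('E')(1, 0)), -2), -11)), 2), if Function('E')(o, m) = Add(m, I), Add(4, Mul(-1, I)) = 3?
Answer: 1156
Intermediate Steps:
I = 1 (I = Add(4, Mul(-1, 3)) = Add(4, -3) = 1)
Function('E')(o, m) = Add(1, m) (Function('E')(o, m) = Add(m, 1) = Add(1, m))
Function('d')(D, S) = Add(1, D) (Function('d')(D, S) = Add(D, 1) = Add(1, D))
Pow(Add(Pow(Add(28, 53), Rational(1, 2)), Function('d')(Mul(Add(Add(1, Mul(-5, -4)), Function('E')(1, 0)), -2), -11)), 2) = Pow(Add(Pow(Add(28, 53), Rational(1, 2)), Add(1, Mul(Add(Add(1, Mul(-5, -4)), Add(1, 0)), -2))), 2) = Pow(Add(Pow(81, Rational(1, 2)), Add(1, Mul(Add(Add(1, 20), 1), -2))), 2) = Pow(Add(9, Add(1, Mul(Add(21, 1), -2))), 2) = Pow(Add(9, Add(1, Mul(22, -2))), 2) = Pow(Add(9, Add(1, -44)), 2) = Pow(Add(9, -43), 2) = Pow(-34, 2) = 1156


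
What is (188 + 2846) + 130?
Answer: 3164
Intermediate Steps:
(188 + 2846) + 130 = 3034 + 130 = 3164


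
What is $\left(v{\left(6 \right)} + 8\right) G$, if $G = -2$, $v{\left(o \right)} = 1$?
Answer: $-18$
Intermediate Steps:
$\left(v{\left(6 \right)} + 8\right) G = \left(1 + 8\right) \left(-2\right) = 9 \left(-2\right) = -18$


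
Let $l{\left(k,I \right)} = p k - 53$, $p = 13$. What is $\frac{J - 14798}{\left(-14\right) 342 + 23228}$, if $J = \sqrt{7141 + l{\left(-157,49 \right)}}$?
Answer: $- \frac{7399}{9220} + \frac{7 \sqrt{103}}{18440} \approx -0.79864$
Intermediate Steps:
$l{\left(k,I \right)} = -53 + 13 k$ ($l{\left(k,I \right)} = 13 k - 53 = -53 + 13 k$)
$J = 7 \sqrt{103}$ ($J = \sqrt{7141 + \left(-53 + 13 \left(-157\right)\right)} = \sqrt{7141 - 2094} = \sqrt{5047} = 7 \sqrt{103} \approx 71.042$)
$\frac{J - 14798}{\left(-14\right) 342 + 23228} = \frac{7 \sqrt{103} - 14798}{\left(-14\right) 342 + 23228} = \frac{-14798 + 7 \sqrt{103}}{-4788 + 23228} = \frac{-14798 + 7 \sqrt{103}}{18440} = \left(-14798 + 7 \sqrt{103}\right) \frac{1}{18440} = - \frac{7399}{9220} + \frac{7 \sqrt{103}}{18440}$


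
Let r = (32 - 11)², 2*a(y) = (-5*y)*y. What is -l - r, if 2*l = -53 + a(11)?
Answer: -1053/4 ≈ -263.25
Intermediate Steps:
a(y) = -5*y²/2 (a(y) = ((-5*y)*y)/2 = (-5*y²)/2 = -5*y²/2)
l = -711/4 (l = (-53 - 5/2*11²)/2 = (-53 - 5/2*121)/2 = (-53 - 605/2)/2 = (½)*(-711/2) = -711/4 ≈ -177.75)
r = 441 (r = 21² = 441)
-l - r = -1*(-711/4) - 1*441 = 711/4 - 441 = -1053/4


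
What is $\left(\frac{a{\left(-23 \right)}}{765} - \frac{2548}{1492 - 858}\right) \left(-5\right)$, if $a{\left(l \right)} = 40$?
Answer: $\frac{961930}{48501} \approx 19.833$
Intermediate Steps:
$\left(\frac{a{\left(-23 \right)}}{765} - \frac{2548}{1492 - 858}\right) \left(-5\right) = \left(\frac{40}{765} - \frac{2548}{1492 - 858}\right) \left(-5\right) = \left(40 \cdot \frac{1}{765} - \frac{2548}{634}\right) \left(-5\right) = \left(\frac{8}{153} - \frac{1274}{317}\right) \left(-5\right) = \left(- \frac{192386}{48501}\right) \left(-5\right) = \frac{961930}{48501}$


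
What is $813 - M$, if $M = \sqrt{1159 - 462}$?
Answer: $813 - \sqrt{697} \approx 786.6$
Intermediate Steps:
$M = \sqrt{697} \approx 26.401$
$813 - M = 813 - \sqrt{697}$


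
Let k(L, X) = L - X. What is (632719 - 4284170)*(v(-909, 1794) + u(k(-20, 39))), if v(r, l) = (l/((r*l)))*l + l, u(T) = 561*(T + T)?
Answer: 71258102779510/303 ≈ 2.3518e+11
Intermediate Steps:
u(T) = 1122*T (u(T) = 561*(2*T) = 1122*T)
v(r, l) = l + l/r (v(r, l) = (l/((l*r)))*l + l = (l*(1/(l*r)))*l + l = l/r + l = l + l/r)
(632719 - 4284170)*(v(-909, 1794) + u(k(-20, 39))) = (632719 - 4284170)*((1794 + 1794/(-909)) + 1122*(-20 - 1*39)) = -3651451*((1794 + 1794*(-1/909)) + 1122*(-20 - 39)) = -3651451*((1794 - 598/303) + 1122*(-59)) = -3651451*(542984/303 - 66198) = -3651451*(-19515010/303) = 71258102779510/303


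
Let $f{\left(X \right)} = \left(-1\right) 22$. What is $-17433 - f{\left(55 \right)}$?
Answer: $-17411$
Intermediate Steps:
$f{\left(X \right)} = -22$
$-17433 - f{\left(55 \right)} = -17433 - -22 = -17433 + 22 = -17411$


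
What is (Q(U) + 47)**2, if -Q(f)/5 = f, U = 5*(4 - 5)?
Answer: 5184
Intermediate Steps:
U = -5 (U = 5*(-1) = -5)
Q(f) = -5*f
(Q(U) + 47)**2 = (-5*(-5) + 47)**2 = (25 + 47)**2 = 72**2 = 5184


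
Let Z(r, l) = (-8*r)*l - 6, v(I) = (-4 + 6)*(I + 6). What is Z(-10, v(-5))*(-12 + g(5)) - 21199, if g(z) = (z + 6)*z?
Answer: -14577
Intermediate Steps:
v(I) = 12 + 2*I (v(I) = 2*(6 + I) = 12 + 2*I)
Z(r, l) = -6 - 8*l*r (Z(r, l) = -8*l*r - 6 = -6 - 8*l*r)
g(z) = z*(6 + z) (g(z) = (6 + z)*z = z*(6 + z))
Z(-10, v(-5))*(-12 + g(5)) - 21199 = (-6 - 8*(12 + 2*(-5))*(-10))*(-12 + 5*(6 + 5)) - 21199 = (-6 - 8*(12 - 10)*(-10))*(-12 + 5*11) - 21199 = (-6 - 8*2*(-10))*(-12 + 55) - 21199 = (-6 + 160)*43 - 21199 = 154*43 - 21199 = 6622 - 21199 = -14577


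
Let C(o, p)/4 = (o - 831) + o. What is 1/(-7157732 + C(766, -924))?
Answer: -1/7154928 ≈ -1.3976e-7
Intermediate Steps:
C(o, p) = -3324 + 8*o (C(o, p) = 4*((o - 831) + o) = 4*((-831 + o) + o) = 4*(-831 + 2*o) = -3324 + 8*o)
1/(-7157732 + C(766, -924)) = 1/(-7157732 + (-3324 + 8*766)) = 1/(-7157732 + (-3324 + 6128)) = 1/(-7157732 + 2804) = 1/(-7154928) = -1/7154928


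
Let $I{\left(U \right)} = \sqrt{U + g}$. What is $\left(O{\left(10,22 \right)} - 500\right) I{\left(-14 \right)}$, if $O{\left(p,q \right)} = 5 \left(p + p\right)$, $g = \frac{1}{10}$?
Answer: $- 40 i \sqrt{1390} \approx - 1491.3 i$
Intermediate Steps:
$g = \frac{1}{10} \approx 0.1$
$I{\left(U \right)} = \sqrt{\frac{1}{10} + U}$ ($I{\left(U \right)} = \sqrt{U + \frac{1}{10}} = \sqrt{\frac{1}{10} + U}$)
$O{\left(p,q \right)} = 10 p$ ($O{\left(p,q \right)} = 5 \cdot 2 p = 10 p$)
$\left(O{\left(10,22 \right)} - 500\right) I{\left(-14 \right)} = \left(10 \cdot 10 - 500\right) \frac{\sqrt{10 + 100 \left(-14\right)}}{10} = \left(100 - 500\right) \frac{\sqrt{10 - 1400}}{10} = - 400 \frac{\sqrt{-1390}}{10} = - 400 \frac{i \sqrt{1390}}{10} = - 40 i \sqrt{1390}$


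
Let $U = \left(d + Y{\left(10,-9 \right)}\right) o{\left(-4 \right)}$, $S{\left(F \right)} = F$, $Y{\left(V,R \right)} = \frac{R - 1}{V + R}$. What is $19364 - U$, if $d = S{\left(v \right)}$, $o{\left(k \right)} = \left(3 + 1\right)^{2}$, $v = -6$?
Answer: $19620$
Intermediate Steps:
$o{\left(k \right)} = 16$ ($o{\left(k \right)} = 4^{2} = 16$)
$Y{\left(V,R \right)} = \frac{-1 + R}{R + V}$
$d = -6$
$U = -256$ ($U = \left(-6 + \frac{-1 - 9}{-9 + 10}\right) 16 = \left(-6 + 1^{-1} \left(-10\right)\right) 16 = \left(-6 + 1 \left(-10\right)\right) 16 = \left(-6 - 10\right) 16 = \left(-16\right) 16 = -256$)
$19364 - U = 19364 - -256 = 19364 + 256 = 19620$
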